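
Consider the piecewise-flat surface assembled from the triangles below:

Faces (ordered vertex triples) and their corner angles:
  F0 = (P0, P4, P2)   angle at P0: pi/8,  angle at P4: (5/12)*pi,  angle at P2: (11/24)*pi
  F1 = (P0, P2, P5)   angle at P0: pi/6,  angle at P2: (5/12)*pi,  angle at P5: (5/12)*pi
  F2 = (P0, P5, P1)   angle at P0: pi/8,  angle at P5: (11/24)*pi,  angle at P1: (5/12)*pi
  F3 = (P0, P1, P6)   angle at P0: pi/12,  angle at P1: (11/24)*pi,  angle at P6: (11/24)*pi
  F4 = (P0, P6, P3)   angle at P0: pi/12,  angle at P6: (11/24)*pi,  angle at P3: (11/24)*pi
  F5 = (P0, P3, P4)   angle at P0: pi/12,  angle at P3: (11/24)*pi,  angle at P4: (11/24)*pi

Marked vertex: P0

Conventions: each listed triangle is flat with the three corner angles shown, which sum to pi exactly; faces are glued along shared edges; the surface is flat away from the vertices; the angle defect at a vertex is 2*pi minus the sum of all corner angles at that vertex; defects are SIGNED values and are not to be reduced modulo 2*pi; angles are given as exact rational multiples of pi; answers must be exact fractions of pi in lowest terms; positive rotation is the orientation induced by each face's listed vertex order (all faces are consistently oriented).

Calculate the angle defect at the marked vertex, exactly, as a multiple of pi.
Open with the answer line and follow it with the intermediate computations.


Answer: defect(P0) = (4/3)*pi

Sum of corner angles at P0: (2/3)*pi
defect = 2*pi - (2/3)*pi


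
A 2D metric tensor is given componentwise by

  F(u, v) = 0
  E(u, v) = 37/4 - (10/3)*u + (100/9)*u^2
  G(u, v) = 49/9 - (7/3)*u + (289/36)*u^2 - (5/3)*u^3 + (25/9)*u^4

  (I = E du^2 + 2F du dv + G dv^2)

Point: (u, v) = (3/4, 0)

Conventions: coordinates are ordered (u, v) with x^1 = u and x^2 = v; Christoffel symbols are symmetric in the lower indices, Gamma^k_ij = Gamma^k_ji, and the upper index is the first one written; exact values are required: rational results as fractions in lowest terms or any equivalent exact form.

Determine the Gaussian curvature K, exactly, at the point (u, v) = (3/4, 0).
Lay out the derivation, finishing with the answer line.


E = 13, F = 0, G = 19321/2304, EG - F^2 = 251173/2304 at the point
E_u = 40/3, E_v = 0, F_u = 0, F_v = 0, G_u = 139/12, G_v = 0
E_vv = 0, F_uv = 0, G_uu = 983/36
By Brioschi, K is (det M1 - det M2) divided by (EG - F^2) squared.
M1 = [[-E_vv/2 + F_uv - G_uu/2, E_u/2, F_u - E_v/2], [F_v - G_u/2, E, F], [G_v/2, F, G]] = [[-983/72, 20/3, 0], [-139/24, 13, 0], [0, 0, 19321/2304]]; det M1 = -21465631/18432
M2 = [[0, E_v/2, G_u/2], [E_v/2, E, F], [G_u/2, F, G]] = [[0, 0, 139/24], [0, 13, 0], [139/24, 0, 19321/2304]]; det M2 = -251173/576
det M1 - det M2 = -13428095/18432; K = -13428095/18432 / (251173/2304)^2 = -1440/23491

Answer: K = -1440/23491


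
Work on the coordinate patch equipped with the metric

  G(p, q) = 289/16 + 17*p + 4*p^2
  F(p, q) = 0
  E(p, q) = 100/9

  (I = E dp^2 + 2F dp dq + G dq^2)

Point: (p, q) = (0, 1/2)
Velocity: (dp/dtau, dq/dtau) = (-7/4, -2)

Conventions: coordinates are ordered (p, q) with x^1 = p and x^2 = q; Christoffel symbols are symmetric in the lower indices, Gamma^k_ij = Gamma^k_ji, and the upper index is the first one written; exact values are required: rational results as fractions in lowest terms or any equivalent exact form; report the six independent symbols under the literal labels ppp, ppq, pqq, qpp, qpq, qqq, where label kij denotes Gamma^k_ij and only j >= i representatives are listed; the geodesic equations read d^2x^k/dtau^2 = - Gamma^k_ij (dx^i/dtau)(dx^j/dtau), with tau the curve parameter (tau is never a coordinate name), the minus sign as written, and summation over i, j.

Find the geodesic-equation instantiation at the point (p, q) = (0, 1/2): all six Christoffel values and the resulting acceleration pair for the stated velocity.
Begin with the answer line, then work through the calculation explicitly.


Answer: Gamma_ppp = 0, Gamma_ppq = 0, Gamma_pqq = -153/200, Gamma_qpp = 0, Gamma_qpq = 8/17, Gamma_qqq = 0; accelerations (d^2p/dtau^2, d^2q/dtau^2) = (153/50, -56/17)

E = 100/9, F = 0, G = 289/16 at the point
E_p = 0, E_q = 0, F_p = 0, F_q = 0, G_p = 17, G_q = 0
EG - F^2 = 7225/36;  g^inv = (36/7225) * [[289/16, 0], [0, 100/9]]
first-kind symbols [ij,l] = (1/2)(d_i g_jl + d_j g_il - d_l g_ij): [pp,p] = E_p/2 = 0, [pp,q] = F_p - E_q/2 = 0, [pq,p] = E_q/2 = 0, [pq,q] = G_p/2 = 17/2, [qq,p] = F_q - G_p/2 = -17/2, [qq,q] = G_q/2 = 0
Gamma^p_ij = (G*[ij,p] - F*[ij,q])/(EG - F^2), Gamma^q_ij = (E*[ij,q] - F*[ij,p])/(EG - F^2)
Gamma_ppp = 0, Gamma_ppq = 0, Gamma_pqq = -153/200, Gamma_qpp = 0, Gamma_qpq = 8/17, Gamma_qqq = 0
d^2p/dtau^2 = -(Gamma_ppp*(-7/4)^2 + 2*Gamma_ppq*(-7/4)*(-2) + Gamma_pqq*(-2)^2) = 153/50
d^2q/dtau^2 = -(Gamma_qpp*(-7/4)^2 + 2*Gamma_qpq*(-7/4)*(-2) + Gamma_qqq*(-2)^2) = -56/17


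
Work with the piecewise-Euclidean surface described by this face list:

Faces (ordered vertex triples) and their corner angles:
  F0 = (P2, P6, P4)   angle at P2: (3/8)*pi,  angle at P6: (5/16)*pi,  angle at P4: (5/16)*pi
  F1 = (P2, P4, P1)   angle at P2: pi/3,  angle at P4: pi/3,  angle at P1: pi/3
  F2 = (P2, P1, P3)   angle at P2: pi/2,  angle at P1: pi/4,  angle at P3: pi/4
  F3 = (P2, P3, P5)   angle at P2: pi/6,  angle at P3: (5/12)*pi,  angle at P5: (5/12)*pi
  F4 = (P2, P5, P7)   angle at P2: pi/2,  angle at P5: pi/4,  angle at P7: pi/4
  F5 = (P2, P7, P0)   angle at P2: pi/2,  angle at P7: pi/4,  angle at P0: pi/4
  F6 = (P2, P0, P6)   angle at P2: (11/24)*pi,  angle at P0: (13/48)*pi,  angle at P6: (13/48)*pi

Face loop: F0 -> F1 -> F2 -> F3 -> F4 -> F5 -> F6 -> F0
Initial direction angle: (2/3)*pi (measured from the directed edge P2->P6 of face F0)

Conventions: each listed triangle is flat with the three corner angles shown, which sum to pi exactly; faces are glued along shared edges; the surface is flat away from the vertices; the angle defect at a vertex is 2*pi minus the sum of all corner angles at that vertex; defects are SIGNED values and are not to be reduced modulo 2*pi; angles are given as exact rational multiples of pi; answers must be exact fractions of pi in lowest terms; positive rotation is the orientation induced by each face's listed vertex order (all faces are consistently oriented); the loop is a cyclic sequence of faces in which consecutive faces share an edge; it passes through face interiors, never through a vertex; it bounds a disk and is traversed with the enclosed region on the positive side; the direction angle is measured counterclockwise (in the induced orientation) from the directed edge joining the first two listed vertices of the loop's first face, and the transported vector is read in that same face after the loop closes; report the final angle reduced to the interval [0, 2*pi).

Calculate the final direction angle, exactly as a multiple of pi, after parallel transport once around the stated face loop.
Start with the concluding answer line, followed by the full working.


Answer: final direction angle = (11/6)*pi

enclosed vertex P2: corner angles sum to (17/6)*pi, defect = 2*pi - (17/6)*pi = (-5/6)*pi
adding the enclosed defects to the starting angle (mod 2*pi, induced orientation) gives the holonomy
final angle = (2/3)*pi - (5/6)*pi = (11/6)*pi (mod 2*pi)


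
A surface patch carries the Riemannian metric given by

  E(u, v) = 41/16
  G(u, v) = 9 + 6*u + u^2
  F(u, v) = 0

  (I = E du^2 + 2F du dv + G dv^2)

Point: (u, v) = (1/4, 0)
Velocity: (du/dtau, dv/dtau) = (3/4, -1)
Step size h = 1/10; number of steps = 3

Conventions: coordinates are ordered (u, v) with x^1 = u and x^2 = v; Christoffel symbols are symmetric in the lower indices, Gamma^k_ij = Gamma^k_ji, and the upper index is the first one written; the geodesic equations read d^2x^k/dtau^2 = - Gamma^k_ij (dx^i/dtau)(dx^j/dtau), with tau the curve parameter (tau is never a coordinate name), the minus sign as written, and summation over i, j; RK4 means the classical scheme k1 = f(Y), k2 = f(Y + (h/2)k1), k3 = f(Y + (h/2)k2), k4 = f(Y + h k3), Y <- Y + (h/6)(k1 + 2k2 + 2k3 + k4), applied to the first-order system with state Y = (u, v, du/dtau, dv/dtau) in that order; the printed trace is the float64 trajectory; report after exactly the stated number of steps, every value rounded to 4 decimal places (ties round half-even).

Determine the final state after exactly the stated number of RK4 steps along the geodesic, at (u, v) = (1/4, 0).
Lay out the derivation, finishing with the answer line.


f(Y) = (du/dtau, dv/dtau, -Gamma^u_ij Y'^i Y'^j, -Gamma^v_ij Y'^i Y'^j) with the Gammas evaluated at the stage position; h = 0.100000; intermediate values shown to 6 dp
step 0: u = 0.2500, v = 0.0000, du/dtau = 0.7500, dv/dtau = -1.0000
step 1:
  k1: at (u, v) = (0.250000, 0.000000), (du/dtau, dv/dtau) = (0.750000, -1.000000); Gamma_uuu = 0.000000, Gamma_uuv = 0.000000, Gamma_uvv = -1.268293, Gamma_vuu = 0.000000, Gamma_vuv = 0.307692, Gamma_vvv = 0.000000; k1 = (0.750000, -1.000000, 1.268293, 0.461538)
  k2: at (u, v) = (0.287500, -0.050000), (du/dtau, dv/dtau) = (0.813415, -0.976923); Gamma_uuu = 0.000000, Gamma_uuv = 0.000000, Gamma_uvv = -1.282927, Gamma_vuu = 0.000000, Gamma_vuv = 0.304183, Gamma_vvv = 0.000000; k2 = (0.813415, -0.976923, 1.224398, 0.483433)
  k3: at (u, v) = (0.290671, -0.048846), (du/dtau, dv/dtau) = (0.811220, -0.975828); Gamma_uuu = 0.000000, Gamma_uuv = 0.000000, Gamma_uvv = -1.284164, Gamma_vuu = 0.000000, Gamma_vuv = 0.303889, Gamma_vvv = 0.000000; k3 = (0.811220, -0.975828, 1.222834, 0.481125)
  k4: at (u, v) = (0.331122, -0.097583), (du/dtau, dv/dtau) = (0.872283, -0.951888); Gamma_uuu = 0.000000, Gamma_uuv = 0.000000, Gamma_uvv = -1.299950, Gamma_vuu = 0.000000, Gamma_vuv = 0.300199, Gamma_vvv = 0.000000; k4 = (0.872283, -0.951888, 1.177872, 0.498520)
  Y <- Y + (h/6)(k1 + 2k2 + 2k3 + k4): u = 0.3312, v = -0.0976, du/dtau = 0.8723, dv/dtau = -0.9518
step 2:
  k1: at (u, v) = (0.331193, -0.097623), (du/dtau, dv/dtau) = (0.872344, -0.951847); Gamma_uuu = 0.000000, Gamma_uuv = 0.000000, Gamma_uvv = -1.299978, Gamma_vuu = 0.000000, Gamma_vuv = 0.300193, Gamma_vvv = 0.000000; k1 = (0.872344, -0.951847, 1.177796, 0.498523)
  k2: at (u, v) = (0.374810, -0.145216), (du/dtau, dv/dtau) = (0.931234, -0.926921); Gamma_uuu = 0.000000, Gamma_uuv = 0.000000, Gamma_uvv = -1.316999, Gamma_vuu = 0.000000, Gamma_vuv = 0.296313, Gamma_vvv = 0.000000; k2 = (0.931234, -0.926921, 1.131542, 0.511543)
  k3: at (u, v) = (0.377754, -0.143969), (du/dtau, dv/dtau) = (0.928921, -0.926270); Gamma_uuu = 0.000000, Gamma_uuv = 0.000000, Gamma_uvv = -1.318148, Gamma_vuu = 0.000000, Gamma_vuv = 0.296055, Gamma_vvv = 0.000000; k3 = (0.928921, -0.926270, 1.130939, 0.509470)
  k4: at (u, v) = (0.424085, -0.190250), (du/dtau, dv/dtau) = (0.985438, -0.900900); Gamma_uuu = 0.000000, Gamma_uuv = 0.000000, Gamma_uvv = -1.336228, Gamma_vuu = 0.000000, Gamma_vuv = 0.292049, Gamma_vvv = 0.000000; k4 = (0.985438, -0.900900, 1.084511, 0.518551)
  Y <- Y + (h/6)(k1 + 2k2 + 2k3 + k4): u = 0.4242, v = -0.1903, du/dtau = 0.9855, dv/dtau = -0.9009
step 3:
  k1: at (u, v) = (0.424161, -0.190275), (du/dtau, dv/dtau) = (0.985465, -0.900862); Gamma_uuu = 0.000000, Gamma_uuv = 0.000000, Gamma_uvv = -1.336258, Gamma_vuu = 0.000000, Gamma_vuv = 0.292042, Gamma_vvv = 0.000000; k1 = (0.985465, -0.900862, 1.084443, 0.518532)
  k2: at (u, v) = (0.473434, -0.235318), (du/dtau, dv/dtau) = (1.039687, -0.874936); Gamma_uuu = 0.000000, Gamma_uuv = 0.000000, Gamma_uvv = -1.355486, Gamma_vuu = 0.000000, Gamma_vuv = 0.287900, Gamma_vvv = 0.000000; k2 = (1.039687, -0.874936, 1.037641, 0.523781)
  k3: at (u, v) = (0.476145, -0.234022), (du/dtau, dv/dtau) = (1.037347, -0.874673); Gamma_uuu = 0.000000, Gamma_uuv = 0.000000, Gamma_uvv = -1.356544, Gamma_vuu = 0.000000, Gamma_vuv = 0.287675, Gamma_vvv = 0.000000; k3 = (1.037347, -0.874673, 1.037828, 0.522038)
  k4: at (u, v) = (0.527895, -0.277743), (du/dtau, dv/dtau) = (1.089248, -0.848658); Gamma_uuu = 0.000000, Gamma_uuv = 0.000000, Gamma_uvv = -1.376740, Gamma_vuu = 0.000000, Gamma_vuv = 0.283455, Gamma_vvv = 0.000000; k4 = (1.089248, -0.848658, 0.991557, 0.524051)
  Y <- Y + (h/6)(k1 + 2k2 + 2k3 + k4): u = 0.5280, v = -0.2778, du/dtau = 1.0892, dv/dtau = -0.8486

Answer: u = 0.5280, v = -0.2778, du/dtau = 1.0892, dv/dtau = -0.8486


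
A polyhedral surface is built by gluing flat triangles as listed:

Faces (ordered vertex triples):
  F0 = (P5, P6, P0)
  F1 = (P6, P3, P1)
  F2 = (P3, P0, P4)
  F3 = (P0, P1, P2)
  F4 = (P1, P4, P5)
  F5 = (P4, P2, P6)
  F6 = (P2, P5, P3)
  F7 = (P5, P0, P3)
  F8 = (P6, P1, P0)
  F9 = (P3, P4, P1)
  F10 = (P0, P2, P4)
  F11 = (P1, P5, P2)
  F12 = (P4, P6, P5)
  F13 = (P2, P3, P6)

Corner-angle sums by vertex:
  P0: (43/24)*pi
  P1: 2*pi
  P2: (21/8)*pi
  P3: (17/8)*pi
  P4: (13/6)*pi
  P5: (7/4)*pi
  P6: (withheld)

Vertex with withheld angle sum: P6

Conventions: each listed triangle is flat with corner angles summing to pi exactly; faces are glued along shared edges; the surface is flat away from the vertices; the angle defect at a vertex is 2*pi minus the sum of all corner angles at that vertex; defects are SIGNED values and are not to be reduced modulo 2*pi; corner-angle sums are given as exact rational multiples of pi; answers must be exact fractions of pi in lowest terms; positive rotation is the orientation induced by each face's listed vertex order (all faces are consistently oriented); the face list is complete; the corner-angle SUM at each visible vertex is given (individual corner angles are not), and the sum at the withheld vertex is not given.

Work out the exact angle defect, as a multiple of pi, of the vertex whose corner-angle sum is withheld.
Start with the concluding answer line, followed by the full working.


Answer: defect(P6) = (11/24)*pi

V = 7, E = 21, F = 14; chi = V - E + F = 0
Gauss-Bonnet: total defect = 2*pi*chi = 0; visible defects sum to (-11/24)*pi


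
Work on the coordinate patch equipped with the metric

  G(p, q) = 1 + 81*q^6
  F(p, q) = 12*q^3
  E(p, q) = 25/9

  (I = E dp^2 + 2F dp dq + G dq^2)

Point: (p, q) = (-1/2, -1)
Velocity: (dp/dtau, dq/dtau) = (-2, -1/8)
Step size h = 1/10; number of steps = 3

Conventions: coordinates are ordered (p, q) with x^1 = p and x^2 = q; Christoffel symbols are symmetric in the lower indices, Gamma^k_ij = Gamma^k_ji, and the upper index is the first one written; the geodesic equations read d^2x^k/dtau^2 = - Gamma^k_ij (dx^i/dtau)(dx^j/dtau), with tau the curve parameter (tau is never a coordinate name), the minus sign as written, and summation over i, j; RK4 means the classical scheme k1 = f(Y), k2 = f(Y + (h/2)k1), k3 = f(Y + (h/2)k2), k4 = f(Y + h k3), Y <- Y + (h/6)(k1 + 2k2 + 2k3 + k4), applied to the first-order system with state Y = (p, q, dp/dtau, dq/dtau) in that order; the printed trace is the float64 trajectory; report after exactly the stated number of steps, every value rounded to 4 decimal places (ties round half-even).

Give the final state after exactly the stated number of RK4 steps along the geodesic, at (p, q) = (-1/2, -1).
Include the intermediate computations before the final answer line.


f(Y) = (dp/dtau, dq/dtau, -Gamma^p_ij Y'^i Y'^j, -Gamma^q_ij Y'^i Y'^j) with the Gammas evaluated at the stage position; h = 0.100000; intermediate values shown to 6 dp
step 0: p = -0.5000, q = -1.0000, dp/dtau = -2.0000, dq/dtau = -0.1250
step 1:
  k1: at (p, q) = (-0.500000, -1.000000), (dp/dtau, dq/dtau) = (-2.000000, -0.125000); Gamma_ppp = 0.000000, Gamma_ppq = 0.000000, Gamma_pqq = 0.429708, Gamma_qpp = 0.000000, Gamma_qpq = 0.000000, Gamma_qqq = -2.900531; k1 = (-2.000000, -0.125000, -0.006714, 0.045321)
  k2: at (p, q) = (-0.600000, -1.006250), (dp/dtau, dq/dtau) = (-2.000336, -0.122734); Gamma_ppp = 0.000000, Gamma_ppq = 0.000000, Gamma_pqq = 0.419642, Gamma_qpp = 0.000000, Gamma_qpq = 0.000000, Gamma_qqq = -2.886026; k2 = (-2.000336, -0.122734, -0.006321, 0.043474)
  k3: at (p, q) = (-0.600017, -1.006137), (dp/dtau, dq/dtau) = (-2.000316, -0.122826); Gamma_ppp = 0.000000, Gamma_ppq = 0.000000, Gamma_pqq = 0.419822, Gamma_qpp = 0.000000, Gamma_qpq = 0.000000, Gamma_qqq = -2.886289; k3 = (-2.000316, -0.122826, -0.006334, 0.043543)
  k4: at (p, q) = (-0.700032, -1.012283), (dp/dtau, dq/dtau) = (-2.000633, -0.120646); Gamma_ppp = 0.000000, Gamma_ppq = 0.000000, Gamma_pqq = 0.410190, Gamma_qpp = 0.000000, Gamma_qpq = 0.000000, Gamma_qqq = -2.872062; k4 = (-2.000633, -0.120646, -0.005970, 0.041804)
  Y <- Y + (h/6)(k1 + 2k2 + 2k3 + k4): p = -0.7000, q = -1.0123, dp/dtau = -2.0006, dq/dtau = -0.1206
step 2:
  k1: at (p, q) = (-0.700032, -1.012279), (dp/dtau, dq/dtau) = (-2.000633, -0.120647); Gamma_ppp = 0.000000, Gamma_ppq = 0.000000, Gamma_pqq = 0.410195, Gamma_qpp = 0.000000, Gamma_qpq = 0.000000, Gamma_qqq = -2.872070; k1 = (-2.000633, -0.120647, -0.005971, 0.041805)
  k2: at (p, q) = (-0.800064, -1.018312), (dp/dtau, dq/dtau) = (-2.000932, -0.118557); Gamma_ppp = 0.000000, Gamma_ppq = 0.000000, Gamma_pqq = 0.400995, Gamma_qpp = 0.000000, Gamma_qpq = 0.000000, Gamma_qqq = -2.858148; k2 = (-2.000932, -0.118557, -0.005636, 0.040173)
  k3: at (p, q) = (-0.800079, -1.018207), (dp/dtau, dq/dtau) = (-2.000915, -0.118639); Gamma_ppp = 0.000000, Gamma_ppq = 0.000000, Gamma_pqq = 0.401152, Gamma_qpp = 0.000000, Gamma_qpq = 0.000000, Gamma_qqq = -2.858389; k3 = (-2.000915, -0.118639, -0.005646, 0.040232)
  k4: at (p, q) = (-0.900124, -1.024143), (dp/dtau, dq/dtau) = (-2.001198, -0.116624); Gamma_ppp = 0.000000, Gamma_ppq = 0.000000, Gamma_pqq = 0.392334, Gamma_qpp = 0.000000, Gamma_qpq = 0.000000, Gamma_qqq = -2.844732; k4 = (-2.001198, -0.116624, -0.005336, 0.038692)
  Y <- Y + (h/6)(k1 + 2k2 + 2k3 + k4): p = -0.9001, q = -1.0241, dp/dtau = -2.0012, dq/dtau = -0.1166
step 3:
  k1: at (p, q) = (-0.900124, -1.024140), (dp/dtau, dq/dtau) = (-2.001198, -0.116626); Gamma_ppp = 0.000000, Gamma_ppq = 0.000000, Gamma_pqq = 0.392338, Gamma_qpp = 0.000000, Gamma_qpq = 0.000000, Gamma_qqq = -2.844739; k1 = (-2.001198, -0.116626, -0.005336, 0.038693)
  k2: at (p, q) = (-1.000184, -1.029972), (dp/dtau, dq/dtau) = (-2.001465, -0.114691); Gamma_ppp = 0.000000, Gamma_ppq = 0.000000, Gamma_pqq = 0.383899, Gamma_qpp = 0.000000, Gamma_qpq = 0.000000, Gamma_qqq = -2.831370; k2 = (-2.001465, -0.114691, -0.005050, 0.037244)
  k3: at (p, q) = (-1.000198, -1.029875), (dp/dtau, dq/dtau) = (-2.001450, -0.114763); Gamma_ppp = 0.000000, Gamma_ppq = 0.000000, Gamma_pqq = 0.384037, Gamma_qpp = 0.000000, Gamma_qpq = 0.000000, Gamma_qqq = -2.831591; k3 = (-2.001450, -0.114763, -0.005058, 0.037294)
  k4: at (p, q) = (-1.100269, -1.035617), (dp/dtau, dq/dtau) = (-2.001704, -0.112896); Gamma_ppp = 0.000000, Gamma_ppq = 0.000000, Gamma_pqq = 0.375935, Gamma_qpp = 0.000000, Gamma_qpq = 0.000000, Gamma_qqq = -2.818476; k4 = (-2.001704, -0.112896, -0.004791, 0.035923)
  Y <- Y + (h/6)(k1 + 2k2 + 2k3 + k4): p = -1.1003, q = -1.0356, dp/dtau = -2.0017, dq/dtau = -0.1129

Answer: p = -1.1003, q = -1.0356, dp/dtau = -2.0017, dq/dtau = -0.1129


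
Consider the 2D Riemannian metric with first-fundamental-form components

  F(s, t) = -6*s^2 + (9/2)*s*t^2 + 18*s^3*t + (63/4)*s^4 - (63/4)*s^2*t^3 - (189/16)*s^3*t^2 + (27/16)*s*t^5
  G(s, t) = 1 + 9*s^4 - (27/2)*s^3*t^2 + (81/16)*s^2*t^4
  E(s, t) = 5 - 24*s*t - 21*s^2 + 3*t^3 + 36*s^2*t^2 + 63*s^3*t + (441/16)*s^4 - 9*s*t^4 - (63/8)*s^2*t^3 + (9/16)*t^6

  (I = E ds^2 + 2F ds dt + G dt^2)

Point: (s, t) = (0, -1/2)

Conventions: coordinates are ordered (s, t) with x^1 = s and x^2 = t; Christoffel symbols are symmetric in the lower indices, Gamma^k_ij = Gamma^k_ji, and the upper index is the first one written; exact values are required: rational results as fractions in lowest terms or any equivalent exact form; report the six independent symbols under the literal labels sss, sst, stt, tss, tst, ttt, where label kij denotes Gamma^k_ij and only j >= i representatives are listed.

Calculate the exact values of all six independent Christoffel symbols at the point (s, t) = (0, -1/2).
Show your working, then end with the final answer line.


E = 4745/1024, F = 0, G = 1 at the point
E_s = 183/16, E_t = 549/256, F_s = 549/512, F_t = 0, G_s = 0, G_t = 0
EG - F^2 = 4745/1024;  g^inv = (1024/4745) * [[1, 0], [0, 4745/1024]]
first-kind symbols [ij,l] = (1/2)(d_i g_jl + d_j g_il - d_l g_ij): [ss,s] = E_s/2 = 183/32, [ss,t] = F_s - E_t/2 = 0, [st,s] = E_t/2 = 549/512, [st,t] = G_s/2 = 0, [tt,s] = F_t - G_s/2 = 0, [tt,t] = G_t/2 = 0
Gamma^s_ij = (G*[ij,s] - F*[ij,t])/(EG - F^2), Gamma^t_ij = (E*[ij,t] - F*[ij,s])/(EG - F^2)

Answer: Gamma_sss = 5856/4745, Gamma_sst = 1098/4745, Gamma_stt = 0, Gamma_tss = 0, Gamma_tst = 0, Gamma_ttt = 0


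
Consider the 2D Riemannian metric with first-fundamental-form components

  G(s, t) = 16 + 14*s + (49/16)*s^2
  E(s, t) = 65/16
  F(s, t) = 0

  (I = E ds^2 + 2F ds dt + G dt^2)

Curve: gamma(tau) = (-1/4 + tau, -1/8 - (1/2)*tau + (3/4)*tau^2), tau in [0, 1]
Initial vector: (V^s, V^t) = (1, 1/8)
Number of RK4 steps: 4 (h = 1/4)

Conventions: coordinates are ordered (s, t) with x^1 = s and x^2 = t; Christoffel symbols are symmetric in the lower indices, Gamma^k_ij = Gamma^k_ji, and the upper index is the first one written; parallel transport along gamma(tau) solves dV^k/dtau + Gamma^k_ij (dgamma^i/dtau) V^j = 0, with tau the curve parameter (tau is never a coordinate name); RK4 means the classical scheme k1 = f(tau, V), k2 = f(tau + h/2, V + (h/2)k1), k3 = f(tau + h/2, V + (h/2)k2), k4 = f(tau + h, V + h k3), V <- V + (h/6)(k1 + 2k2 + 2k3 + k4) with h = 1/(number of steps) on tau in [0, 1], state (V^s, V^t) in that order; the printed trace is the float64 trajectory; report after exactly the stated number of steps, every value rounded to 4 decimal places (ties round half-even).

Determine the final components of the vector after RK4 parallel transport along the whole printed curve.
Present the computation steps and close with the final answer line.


gamma'(tau) = (1, -1/2 + (3/2)*tau); f(tau, V)^k = -Gamma^k_ij(gamma(tau)) gamma'^i(tau) V^j; h = 1/4; intermediate values shown to 6 dp
curve data and Christoffel symbols at the stage parameters:
  tau = 0.000000: gamma = (-0.250000, -0.125000), gamma' = (1.000000, -0.500000); Gamma_sss = 0.000000, Gamma_sst = 0.000000, Gamma_stt = -1.534615, Gamma_tss = 0.000000, Gamma_tst = 0.491228, Gamma_ttt = 0.000000
  tau = 0.125000: gamma = (-0.125000, -0.175781), gamma' = (1.000000, -0.312500); Gamma_sss = 0.000000, Gamma_sst = 0.000000, Gamma_stt = -1.628846, Gamma_tss = 0.000000, Gamma_tst = 0.462810, Gamma_ttt = 0.000000
  tau = 0.250000: gamma = (0.000000, -0.203125), gamma' = (1.000000, -0.125000); Gamma_sss = 0.000000, Gamma_sst = 0.000000, Gamma_stt = -1.723077, Gamma_tss = 0.000000, Gamma_tst = 0.437500, Gamma_ttt = 0.000000
  tau = 0.375000: gamma = (0.125000, -0.207031), gamma' = (1.000000, 0.062500); Gamma_sss = 0.000000, Gamma_sst = 0.000000, Gamma_stt = -1.817308, Gamma_tss = 0.000000, Gamma_tst = 0.414815, Gamma_ttt = 0.000000
  tau = 0.500000: gamma = (0.250000, -0.187500), gamma' = (1.000000, 0.250000); Gamma_sss = 0.000000, Gamma_sst = 0.000000, Gamma_stt = -1.911538, Gamma_tss = 0.000000, Gamma_tst = 0.394366, Gamma_ttt = 0.000000
  tau = 0.625000: gamma = (0.375000, -0.144531), gamma' = (1.000000, 0.437500); Gamma_sss = 0.000000, Gamma_sst = 0.000000, Gamma_stt = -2.005769, Gamma_tss = 0.000000, Gamma_tst = 0.375839, Gamma_ttt = 0.000000
  tau = 0.750000: gamma = (0.500000, -0.078125), gamma' = (1.000000, 0.625000); Gamma_sss = 0.000000, Gamma_sst = 0.000000, Gamma_stt = -2.100000, Gamma_tss = 0.000000, Gamma_tst = 0.358974, Gamma_ttt = 0.000000
  tau = 0.875000: gamma = (0.625000, 0.011719), gamma' = (1.000000, 0.812500); Gamma_sss = 0.000000, Gamma_sst = 0.000000, Gamma_stt = -2.194231, Gamma_tss = 0.000000, Gamma_tst = 0.343558, Gamma_ttt = 0.000000
  tau = 1.000000: gamma = (0.750000, 0.125000), gamma' = (1.000000, 1.000000); Gamma_sss = 0.000000, Gamma_sst = 0.000000, Gamma_stt = -2.288462, Gamma_tss = 0.000000, Gamma_tst = 0.329412, Gamma_ttt = 0.000000
step 0: V^s = 1.0000, V^t = 0.1250
step 1: k1 = (-0.095913, 0.184211), k2 = (-0.075348, 0.074386), k3 = (-0.068360, 0.081111), k4 = (-0.031291, -0.009806); V <- V + (h/6)(k1 + 2k2 + 2k3 + k4): V^s = 0.9827, V^t = 0.1452
step 2: k1 = (-0.031279, -0.009793), k2 = (0.016356, -0.085110), k3 = (0.015287, -0.081359), k4 = (0.059681, -0.146516); V <- V + (h/6)(k1 + 2k2 + 2k3 + k4): V^s = 0.9865, V^t = 0.1248
step 3: k1 = (0.059659, -0.146497), k2 = (0.093480, -0.203480), k3 = (0.087230, -0.201499), k4 = (0.097735, -0.252964); V <- V + (h/6)(k1 + 2k2 + 2k3 + k4): V^s = 1.0082, V^t = 0.0744
step 4: k1 = (0.097712, -0.252915), k2 = (0.076363, -0.299544), k3 = (0.065971, -0.296797), k4 = (0.000567, -0.337615); V <- V + (h/6)(k1 + 2k2 + 2k3 + k4): V^s = 1.0241, V^t = 0.0001

Answer: V^s = 1.0241, V^t = 0.0001


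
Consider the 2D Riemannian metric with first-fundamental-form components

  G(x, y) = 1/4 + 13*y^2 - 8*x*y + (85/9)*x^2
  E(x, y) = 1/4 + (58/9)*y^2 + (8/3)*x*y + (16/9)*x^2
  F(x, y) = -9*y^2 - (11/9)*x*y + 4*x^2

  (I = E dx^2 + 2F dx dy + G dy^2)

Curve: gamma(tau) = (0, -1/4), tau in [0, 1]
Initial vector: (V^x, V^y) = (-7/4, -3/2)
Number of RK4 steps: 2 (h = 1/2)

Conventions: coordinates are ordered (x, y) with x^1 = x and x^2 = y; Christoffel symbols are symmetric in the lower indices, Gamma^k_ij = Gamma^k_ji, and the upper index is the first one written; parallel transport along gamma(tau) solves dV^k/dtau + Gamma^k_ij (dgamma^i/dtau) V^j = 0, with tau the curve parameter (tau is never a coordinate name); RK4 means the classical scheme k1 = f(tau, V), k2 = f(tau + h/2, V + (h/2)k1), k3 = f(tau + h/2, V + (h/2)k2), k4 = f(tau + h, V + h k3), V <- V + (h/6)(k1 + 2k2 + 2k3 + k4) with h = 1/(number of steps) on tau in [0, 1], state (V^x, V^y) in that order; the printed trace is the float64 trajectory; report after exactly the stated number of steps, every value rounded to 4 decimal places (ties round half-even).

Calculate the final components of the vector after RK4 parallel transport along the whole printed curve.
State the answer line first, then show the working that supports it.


Answer: V^x = -1.7500, V^y = -1.5000

gamma'(tau) = (0, 0); f(tau, V)^k = -Gamma^k_ij(gamma(tau)) gamma'^i(tau) V^j; h = 1/2; intermediate values shown to 6 dp
curve data and Christoffel symbols at the stage parameters:
  tau = 0.000000: gamma = (0.000000, -0.250000), gamma' = (0.000000, 0.000000); Gamma_xxx = 1.919448, Gamma_xxy = -3.047181, Gamma_xyy = 5.012658, Gamma_yxx = 2.820100, Gamma_yxy = -0.672037, Gamma_yyy = -0.405063
  tau = 0.250000: gamma = (0.000000, -0.250000), gamma' = (0.000000, 0.000000); Gamma_xxx = 1.919448, Gamma_xxy = -3.047181, Gamma_xyy = 5.012658, Gamma_yxx = 2.820100, Gamma_yxy = -0.672037, Gamma_yyy = -0.405063
  tau = 0.500000: gamma = (0.000000, -0.250000), gamma' = (0.000000, 0.000000); Gamma_xxx = 1.919448, Gamma_xxy = -3.047181, Gamma_xyy = 5.012658, Gamma_yxx = 2.820100, Gamma_yxy = -0.672037, Gamma_yyy = -0.405063
  tau = 0.750000: gamma = (0.000000, -0.250000), gamma' = (0.000000, 0.000000); Gamma_xxx = 1.919448, Gamma_xxy = -3.047181, Gamma_xyy = 5.012658, Gamma_yxx = 2.820100, Gamma_yxy = -0.672037, Gamma_yyy = -0.405063
  tau = 1.000000: gamma = (0.000000, -0.250000), gamma' = (0.000000, 0.000000); Gamma_xxx = 1.919448, Gamma_xxy = -3.047181, Gamma_xyy = 5.012658, Gamma_yxx = 2.820100, Gamma_yxy = -0.672037, Gamma_yyy = -0.405063
step 0: V^x = -1.7500, V^y = -1.5000
step 1: k1 = (0.000000, 0.000000), k2 = (0.000000, 0.000000), k3 = (0.000000, 0.000000), k4 = (0.000000, 0.000000); V <- V + (h/6)(k1 + 2k2 + 2k3 + k4): V^x = -1.7500, V^y = -1.5000
step 2: k1 = (0.000000, 0.000000), k2 = (0.000000, 0.000000), k3 = (0.000000, 0.000000), k4 = (0.000000, 0.000000); V <- V + (h/6)(k1 + 2k2 + 2k3 + k4): V^x = -1.7500, V^y = -1.5000


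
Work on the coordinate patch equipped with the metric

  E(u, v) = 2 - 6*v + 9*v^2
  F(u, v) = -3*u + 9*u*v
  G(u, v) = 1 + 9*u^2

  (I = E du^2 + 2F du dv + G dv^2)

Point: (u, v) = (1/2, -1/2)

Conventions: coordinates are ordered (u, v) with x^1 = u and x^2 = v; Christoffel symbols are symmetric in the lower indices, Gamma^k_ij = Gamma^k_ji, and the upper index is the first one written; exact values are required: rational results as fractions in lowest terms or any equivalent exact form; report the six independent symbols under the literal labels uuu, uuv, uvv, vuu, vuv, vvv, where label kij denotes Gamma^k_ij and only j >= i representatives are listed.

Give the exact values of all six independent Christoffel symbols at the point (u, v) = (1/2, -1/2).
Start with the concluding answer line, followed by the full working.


Answer: Gamma_uuu = 0, Gamma_uuv = -15/19, Gamma_uvv = 0, Gamma_vuu = 0, Gamma_vuv = 9/19, Gamma_vvv = 0

E = 29/4, F = -15/4, G = 13/4 at the point
E_u = 0, E_v = -15, F_u = -15/2, F_v = 9/2, G_u = 9, G_v = 0
EG - F^2 = 19/2;  g^inv = (2/19) * [[13/4, 15/4], [15/4, 29/4]]
first-kind symbols [ij,l] = (1/2)(d_i g_jl + d_j g_il - d_l g_ij): [uu,u] = E_u/2 = 0, [uu,v] = F_u - E_v/2 = 0, [uv,u] = E_v/2 = -15/2, [uv,v] = G_u/2 = 9/2, [vv,u] = F_v - G_u/2 = 0, [vv,v] = G_v/2 = 0
Gamma^u_ij = (G*[ij,u] - F*[ij,v])/(EG - F^2), Gamma^v_ij = (E*[ij,v] - F*[ij,u])/(EG - F^2)


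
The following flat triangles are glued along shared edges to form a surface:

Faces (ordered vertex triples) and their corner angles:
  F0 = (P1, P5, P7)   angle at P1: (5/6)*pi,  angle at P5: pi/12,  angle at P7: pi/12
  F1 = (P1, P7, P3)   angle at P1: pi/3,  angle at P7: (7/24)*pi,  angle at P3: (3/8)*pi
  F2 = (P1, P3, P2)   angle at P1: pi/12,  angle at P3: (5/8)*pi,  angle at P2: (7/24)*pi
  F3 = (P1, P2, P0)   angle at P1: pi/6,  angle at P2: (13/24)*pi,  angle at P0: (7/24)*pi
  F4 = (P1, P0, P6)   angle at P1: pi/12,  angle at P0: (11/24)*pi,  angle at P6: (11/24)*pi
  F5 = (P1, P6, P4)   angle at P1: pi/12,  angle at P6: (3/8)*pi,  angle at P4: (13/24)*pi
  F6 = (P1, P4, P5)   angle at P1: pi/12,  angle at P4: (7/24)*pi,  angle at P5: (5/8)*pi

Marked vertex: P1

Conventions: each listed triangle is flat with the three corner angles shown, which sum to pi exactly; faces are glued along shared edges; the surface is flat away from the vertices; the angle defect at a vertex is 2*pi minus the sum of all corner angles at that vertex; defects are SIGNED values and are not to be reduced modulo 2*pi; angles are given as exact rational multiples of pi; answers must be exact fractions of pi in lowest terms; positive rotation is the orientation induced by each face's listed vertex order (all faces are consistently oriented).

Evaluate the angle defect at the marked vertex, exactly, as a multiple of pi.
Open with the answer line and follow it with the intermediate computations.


Answer: defect(P1) = pi/3

Sum of corner angles at P1: (5/3)*pi
defect = 2*pi - (5/3)*pi


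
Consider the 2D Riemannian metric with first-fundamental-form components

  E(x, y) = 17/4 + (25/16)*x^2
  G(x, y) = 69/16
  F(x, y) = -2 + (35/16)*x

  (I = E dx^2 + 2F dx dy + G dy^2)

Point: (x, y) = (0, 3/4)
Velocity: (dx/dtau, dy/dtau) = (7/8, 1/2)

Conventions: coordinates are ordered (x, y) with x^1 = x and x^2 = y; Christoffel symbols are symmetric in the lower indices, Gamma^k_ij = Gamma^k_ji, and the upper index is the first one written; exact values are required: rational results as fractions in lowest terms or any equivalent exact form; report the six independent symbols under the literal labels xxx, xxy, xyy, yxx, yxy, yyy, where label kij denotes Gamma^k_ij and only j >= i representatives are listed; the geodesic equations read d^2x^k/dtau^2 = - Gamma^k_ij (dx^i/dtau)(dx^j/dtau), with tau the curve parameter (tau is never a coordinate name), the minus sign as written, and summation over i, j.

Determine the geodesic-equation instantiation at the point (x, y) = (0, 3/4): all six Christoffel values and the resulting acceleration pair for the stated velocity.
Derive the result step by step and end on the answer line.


E = 17/4, F = -2, G = 69/16 at the point
E_x = 0, E_y = 0, F_x = 35/16, F_y = 0, G_x = 0, G_y = 0
EG - F^2 = 917/64;  g^inv = (64/917) * [[69/16, 2], [2, 17/4]]
first-kind symbols [ij,l] = (1/2)(d_i g_jl + d_j g_il - d_l g_ij): [xx,x] = E_x/2 = 0, [xx,y] = F_x - E_y/2 = 35/16, [xy,x] = E_y/2 = 0, [xy,y] = G_x/2 = 0, [yy,x] = F_y - G_x/2 = 0, [yy,y] = G_y/2 = 0
Gamma^x_ij = (G*[ij,x] - F*[ij,y])/(EG - F^2), Gamma^y_ij = (E*[ij,y] - F*[ij,x])/(EG - F^2)
Gamma_xxx = 40/131, Gamma_xxy = 0, Gamma_xyy = 0, Gamma_yxx = 85/131, Gamma_yxy = 0, Gamma_yyy = 0
d^2x/dtau^2 = -(Gamma_xxx*(7/8)^2 + 2*Gamma_xxy*(7/8)*(1/2) + Gamma_xyy*(1/2)^2) = -245/1048
d^2y/dtau^2 = -(Gamma_yxx*(7/8)^2 + 2*Gamma_yxy*(7/8)*(1/2) + Gamma_yyy*(1/2)^2) = -4165/8384

Answer: Gamma_xxx = 40/131, Gamma_xxy = 0, Gamma_xyy = 0, Gamma_yxx = 85/131, Gamma_yxy = 0, Gamma_yyy = 0; accelerations (d^2x/dtau^2, d^2y/dtau^2) = (-245/1048, -4165/8384)


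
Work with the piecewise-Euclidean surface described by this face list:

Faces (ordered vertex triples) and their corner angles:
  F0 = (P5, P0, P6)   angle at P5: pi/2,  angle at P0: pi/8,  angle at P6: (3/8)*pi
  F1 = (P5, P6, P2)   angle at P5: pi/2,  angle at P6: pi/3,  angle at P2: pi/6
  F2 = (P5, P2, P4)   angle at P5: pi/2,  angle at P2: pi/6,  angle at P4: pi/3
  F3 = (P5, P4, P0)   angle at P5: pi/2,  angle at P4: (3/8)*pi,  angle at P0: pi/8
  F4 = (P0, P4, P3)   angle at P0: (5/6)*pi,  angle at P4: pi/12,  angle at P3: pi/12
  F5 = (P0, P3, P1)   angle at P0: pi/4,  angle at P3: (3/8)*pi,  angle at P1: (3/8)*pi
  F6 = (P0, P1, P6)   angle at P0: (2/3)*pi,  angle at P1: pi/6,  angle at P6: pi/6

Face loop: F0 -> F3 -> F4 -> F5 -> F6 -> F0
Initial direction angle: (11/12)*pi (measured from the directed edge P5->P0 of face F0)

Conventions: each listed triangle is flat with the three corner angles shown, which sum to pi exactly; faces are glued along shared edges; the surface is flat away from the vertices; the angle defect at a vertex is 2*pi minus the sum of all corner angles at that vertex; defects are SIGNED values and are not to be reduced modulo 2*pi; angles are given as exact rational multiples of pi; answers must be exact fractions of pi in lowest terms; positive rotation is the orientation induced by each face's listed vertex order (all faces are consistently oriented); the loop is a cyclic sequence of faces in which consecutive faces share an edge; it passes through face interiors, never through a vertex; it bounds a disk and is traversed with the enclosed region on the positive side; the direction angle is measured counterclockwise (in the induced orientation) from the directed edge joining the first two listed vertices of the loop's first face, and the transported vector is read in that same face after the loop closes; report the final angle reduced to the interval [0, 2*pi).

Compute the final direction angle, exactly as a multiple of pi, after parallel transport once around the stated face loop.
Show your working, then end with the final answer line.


enclosed vertex P0: corner angles sum to 2*pi, defect = 2*pi - 2*pi = 0
holonomy = initial angle + sum of enclosed defects (mod 2*pi), positive in the induced orientation
final angle = (11/12)*pi + 0 = (11/12)*pi (mod 2*pi)

Answer: final direction angle = (11/12)*pi


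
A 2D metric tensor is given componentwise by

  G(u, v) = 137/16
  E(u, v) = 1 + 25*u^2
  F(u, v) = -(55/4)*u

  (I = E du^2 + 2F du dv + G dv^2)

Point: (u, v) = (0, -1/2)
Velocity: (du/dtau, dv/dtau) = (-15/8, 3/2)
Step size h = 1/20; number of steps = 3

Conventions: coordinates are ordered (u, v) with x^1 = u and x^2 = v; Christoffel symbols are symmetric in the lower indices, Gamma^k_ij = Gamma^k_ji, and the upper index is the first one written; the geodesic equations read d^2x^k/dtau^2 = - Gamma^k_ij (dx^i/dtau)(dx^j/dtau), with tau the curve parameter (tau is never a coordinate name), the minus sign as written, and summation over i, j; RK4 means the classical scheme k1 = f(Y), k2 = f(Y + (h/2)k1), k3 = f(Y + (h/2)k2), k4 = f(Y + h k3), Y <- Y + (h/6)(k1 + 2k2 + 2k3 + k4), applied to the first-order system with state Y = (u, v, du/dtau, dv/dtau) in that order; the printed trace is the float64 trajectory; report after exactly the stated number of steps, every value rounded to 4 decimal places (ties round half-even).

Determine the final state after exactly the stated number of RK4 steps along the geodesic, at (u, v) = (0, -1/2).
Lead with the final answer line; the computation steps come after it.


Answer: u = -0.2718, v = -0.2157, du/dtau = -1.7006, dv/dtau = 2.2422

f(Y) = (du/dtau, dv/dtau, -Gamma^u_ij Y'^i Y'^j, -Gamma^v_ij Y'^i Y'^j) with the Gammas evaluated at the stage position; h = 0.050000; intermediate values shown to 6 dp
step 0: u = 0.0000, v = -0.5000, du/dtau = -1.8750, dv/dtau = 1.5000
step 1:
  k1: at (u, v) = (0.000000, -0.500000), (du/dtau, dv/dtau) = (-1.875000, 1.500000); Gamma_uuu = 0.000000, Gamma_uuv = 0.000000, Gamma_uvv = 0.000000, Gamma_vuu = -1.605839, Gamma_vuv = 0.000000, Gamma_vvv = 0.000000; k1 = (-1.875000, 1.500000, 0.000000, 5.645529)
  k2: at (u, v) = (-0.046875, -0.462500), (du/dtau, dv/dtau) = (-1.875000, 1.641138); Gamma_uuu = -0.135989, Gamma_uuv = 0.000000, Gamma_uvv = 0.000000, Gamma_vuu = -1.595603, Gamma_vuv = 0.000000, Gamma_vvv = 0.000000; k2 = (-1.875000, 1.641138, 0.478086, 5.609542)
  k3: at (u, v) = (-0.046875, -0.458972), (du/dtau, dv/dtau) = (-1.863048, 1.640239); Gamma_uuu = -0.135989, Gamma_uuv = 0.000000, Gamma_uvv = 0.000000, Gamma_vuu = -1.595603, Gamma_vuv = 0.000000, Gamma_vvv = 0.000000; k3 = (-1.863048, 1.640239, 0.472010, 5.538254)
  k4: at (u, v) = (-0.093152, -0.417988), (du/dtau, dv/dtau) = (-1.851399, 1.776913); Gamma_uuu = -0.265257, Gamma_uuv = 0.000000, Gamma_uvv = 0.000000, Gamma_vuu = -1.566160, Gamma_vuv = 0.000000, Gamma_vvv = 0.000000; k4 = (-1.851399, 1.776913, 0.909217, 5.368296)
  Y <- Y + (h/6)(k1 + 2k2 + 2k3 + k4): u = -0.0934, v = -0.4180, du/dtau = -1.8516, dv/dtau = 1.7776
step 2:
  k1: at (u, v) = (-0.093354, -0.418003), (du/dtau, dv/dtau) = (-1.851588, 1.777578); Gamma_uuu = -0.265803, Gamma_uuv = 0.000000, Gamma_uvv = 0.000000, Gamma_vuu = -1.565992, Gamma_vuv = 0.000000, Gamma_vvv = 0.000000; k1 = (-1.851588, 1.777578, 0.911275, 5.368815)
  k2: at (u, v) = (-0.139644, -0.373563), (du/dtau, dv/dtau) = (-1.828806, 1.911799); Gamma_uuu = -0.385756, Gamma_uuv = 0.000000, Gamma_uvv = 0.000000, Gamma_vuu = -1.519335, Gamma_vuv = 0.000000, Gamma_vvv = 0.000000; k2 = (-1.828806, 1.911799, 1.290174, 5.081467)
  k3: at (u, v) = (-0.139074, -0.370208), (du/dtau, dv/dtau) = (-1.819334, 1.904615); Gamma_uuu = -0.384351, Gamma_uuv = 0.000000, Gamma_uvv = 0.000000, Gamma_vuu = -1.520002, Gamma_vuv = 0.000000, Gamma_vvv = 0.000000; k3 = (-1.819334, 1.904615, 1.272193, 5.031170)
  k4: at (u, v) = (-0.184321, -0.322772), (du/dtau, dv/dtau) = (-1.787979, 2.029137); Gamma_uuu = -0.489598, Gamma_uuv = 0.000000, Gamma_uvv = 0.000000, Gamma_vuu = -1.460924, Gamma_vuv = 0.000000, Gamma_vvv = 0.000000; k4 = (-1.787979, 2.029137, 1.565178, 4.670379)
  Y <- Y + (h/6)(k1 + 2k2 + 2k3 + k4): u = -0.1845, v = -0.3227, du/dtau = -1.7882, dv/dtau = 2.0298
step 3:
  k1: at (u, v) = (-0.184486, -0.322673), (du/dtau, dv/dtau) = (-1.788245, 2.029782); Gamma_uuu = -0.489957, Gamma_uuv = 0.000000, Gamma_uvv = 0.000000, Gamma_vuu = -1.460687, Gamma_vuv = 0.000000, Gamma_vvv = 0.000000; k1 = (-1.788245, 2.029782, 1.566796, 4.671014)
  k2: at (u, v) = (-0.229192, -0.271929), (du/dtau, dv/dtau) = (-1.749075, 2.146558); Gamma_uuu = -0.580191, Gamma_uuv = 0.000000, Gamma_uvv = 0.000000, Gamma_vuu = -1.392302, Gamma_vuv = 0.000000, Gamma_vvv = 0.000000; k2 = (-1.749075, 2.146558, 1.774957, 4.259420)
  k3: at (u, v) = (-0.228213, -0.269009), (du/dtau, dv/dtau) = (-1.743871, 2.136268); Gamma_uuu = -0.578368, Gamma_uuv = 0.000000, Gamma_uvv = 0.000000, Gamma_vuu = -1.393883, Gamma_vuv = 0.000000, Gamma_vvv = 0.000000; k3 = (-1.743871, 2.136268, 1.758866, 4.238918)
  k4: at (u, v) = (-0.271680, -0.215860), (du/dtau, dv/dtau) = (-1.700302, 2.241728); Gamma_uuu = -0.652590, Gamma_uuv = 0.000000, Gamma_uvv = 0.000000, Gamma_vuu = -1.321131, Gamma_vuv = 0.000000, Gamma_vvv = 0.000000; k4 = (-1.700302, 2.241728, 1.886655, 3.819425)
  Y <- Y + (h/6)(k1 + 2k2 + 2k3 + k4): u = -0.2718, v = -0.2157, du/dtau = -1.7006, dv/dtau = 2.2422


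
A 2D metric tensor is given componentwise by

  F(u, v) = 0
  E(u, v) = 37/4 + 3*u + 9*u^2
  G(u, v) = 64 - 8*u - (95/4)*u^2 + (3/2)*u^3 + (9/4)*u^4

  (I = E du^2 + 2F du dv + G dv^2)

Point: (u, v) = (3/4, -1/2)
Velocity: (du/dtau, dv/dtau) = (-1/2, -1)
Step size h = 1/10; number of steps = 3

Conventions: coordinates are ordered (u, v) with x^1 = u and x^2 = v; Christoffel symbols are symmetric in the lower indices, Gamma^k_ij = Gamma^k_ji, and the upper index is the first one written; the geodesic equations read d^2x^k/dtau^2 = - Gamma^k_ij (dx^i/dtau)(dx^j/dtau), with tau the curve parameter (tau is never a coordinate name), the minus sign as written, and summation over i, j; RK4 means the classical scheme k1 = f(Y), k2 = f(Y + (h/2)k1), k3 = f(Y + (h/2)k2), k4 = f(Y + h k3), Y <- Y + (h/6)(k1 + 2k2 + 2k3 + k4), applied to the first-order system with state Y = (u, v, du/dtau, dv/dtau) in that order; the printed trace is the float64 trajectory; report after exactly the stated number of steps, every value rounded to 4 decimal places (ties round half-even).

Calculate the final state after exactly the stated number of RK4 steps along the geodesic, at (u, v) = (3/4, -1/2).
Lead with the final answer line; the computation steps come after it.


Answer: u = 0.5442, v = -0.7803, du/dtau = -0.8705, dv/dtau = -0.8668

f(Y) = (du/dtau, dv/dtau, -Gamma^u_ij Y'^i Y'^j, -Gamma^v_ij Y'^i Y'^j) with the Gammas evaluated at the stage position; h = 0.100000; intermediate values shown to 6 dp
step 0: u = 0.7500, v = -0.5000, du/dtau = -0.5000, dv/dtau = -1.0000
step 1:
  k1: at (u, v) = (0.750000, -0.500000), (du/dtau, dv/dtau) = (-0.500000, -1.000000); Gamma_uuu = 0.498113, Gamma_uuv = 0.000000, Gamma_uvv = 1.125943, Gamma_vuu = 0.000000, Gamma_vuv = -0.405530, Gamma_vvv = 0.000000; k1 = (-0.500000, -1.000000, -1.250472, 0.405530)
  k2: at (u, v) = (0.725000, -0.550000), (du/dtau, dv/dtau) = (-0.562524, -0.979724); Gamma_uuu = 0.496731, Gamma_uuv = 0.000000, Gamma_uvv = 1.134047, Gamma_vuu = 0.000000, Gamma_vuv = -0.390564, Gamma_vvv = 0.000000; k2 = (-0.562524, -0.979724, -1.245706, 0.430494)
  k3: at (u, v) = (0.721874, -0.548986), (du/dtau, dv/dtau) = (-0.562285, -0.978475); Gamma_uuu = 0.496529, Gamma_uuv = 0.000000, Gamma_uvv = 1.134967, Gamma_vuu = 0.000000, Gamma_vuv = -0.388721, Gamma_vvv = 0.000000; k3 = (-0.562285, -0.978475, -1.243619, 0.427735)
  k4: at (u, v) = (0.693771, -0.597848), (du/dtau, dv/dtau) = (-0.624362, -0.957226); Gamma_uuu = 0.494404, Gamma_uuv = 0.000000, Gamma_uvv = 1.142261, Gamma_vuu = 0.000000, Gamma_vuv = -0.372423, Gamma_vvv = 0.000000; k4 = (-0.624362, -0.957226, -1.239366, 0.445161)
  Y <- Y + (h/6)(k1 + 2k2 + 2k3 + k4): u = 0.6938, v = -0.5979, du/dtau = -0.6245, dv/dtau = -0.9572
step 2:
  k1: at (u, v) = (0.693767, -0.597894), (du/dtau, dv/dtau) = (-0.624475, -0.957214); Gamma_uuu = 0.494404, Gamma_uuv = 0.000000, Gamma_uvv = 1.142262, Gamma_vuu = 0.000000, Gamma_vuv = -0.372420, Gamma_vvv = 0.000000; k1 = (-0.624475, -0.957214, -1.239410, 0.445233)
  k2: at (u, v) = (0.662543, -0.645754), (du/dtau, dv/dtau) = (-0.686445, -0.934953); Gamma_uuu = 0.491358, Gamma_uuv = 0.000000, Gamma_uvv = 1.148186, Gamma_vuu = 0.000000, Gamma_vuv = -0.354854, Gamma_vvv = 0.000000; k2 = (-0.686445, -0.934953, -1.235202, 0.455487)
  k3: at (u, v) = (0.659445, -0.644641), (du/dtau, dv/dtau) = (-0.686235, -0.934440); Gamma_uuu = 0.491014, Gamma_uuv = 0.000000, Gamma_uvv = 1.148642, Gamma_vuu = 0.000000, Gamma_vuv = -0.353141, Gamma_vvv = 0.000000; k3 = (-0.686235, -0.934440, -1.234196, 0.452900)
  k4: at (u, v) = (0.625144, -0.691338), (du/dtau, dv/dtau) = (-0.747894, -0.911924); Gamma_uuu = 0.486680, Gamma_uuv = 0.000000, Gamma_uvv = 1.152007, Gamma_vuu = 0.000000, Gamma_vuv = -0.334510, Gamma_vvv = 0.000000; k4 = (-0.747894, -0.911924, -1.230238, 0.456287)
  Y <- Y + (h/6)(k1 + 2k2 + 2k3 + k4): u = 0.6251, v = -0.6914, du/dtau = -0.7479, dv/dtau = -0.9119
step 3:
  k1: at (u, v) = (0.625138, -0.691359), (du/dtau, dv/dtau) = (-0.747949, -0.911909); Gamma_uuu = 0.486679, Gamma_uuv = 0.000000, Gamma_uvv = 1.152007, Gamma_vuu = 0.000000, Gamma_vuv = -0.334507, Gamma_vvv = 0.000000; k1 = (-0.747949, -0.911909, -1.230246, 0.456309)
  k2: at (u, v) = (0.587741, -0.736955), (du/dtau, dv/dtau) = (-0.809461, -0.889094); Gamma_uuu = 0.480781, Gamma_uuv = 0.000000, Gamma_uvv = 1.151945, Gamma_vuu = 0.000000, Gamma_vuv = -0.314862, Gamma_vvv = 0.000000; k2 = (-0.809461, -0.889094, -1.225619, 0.453205)
  k3: at (u, v) = (0.584665, -0.735814), (du/dtau, dv/dtau) = (-0.809230, -0.889249); Gamma_uuu = 0.480238, Gamma_uuv = 0.000000, Gamma_uvv = 1.151757, Gamma_vuu = 0.000000, Gamma_vuv = -0.313276, Gamma_vvv = 0.000000; k3 = (-0.809230, -0.889249, -1.225253, 0.450871)
  k4: at (u, v) = (0.544215, -0.780284), (du/dtau, dv/dtau) = (-0.870474, -0.866822); Gamma_uuu = 0.472236, Gamma_uuv = 0.000000, Gamma_uvv = 1.146532, Gamma_vuu = 0.000000, Gamma_vuv = -0.292800, Gamma_vvv = 0.000000; k4 = (-0.870474, -0.866822, -1.219307, 0.441862)
  Y <- Y + (h/6)(k1 + 2k2 + 2k3 + k4): u = 0.5442, v = -0.7803, du/dtau = -0.8705, dv/dtau = -0.8668
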